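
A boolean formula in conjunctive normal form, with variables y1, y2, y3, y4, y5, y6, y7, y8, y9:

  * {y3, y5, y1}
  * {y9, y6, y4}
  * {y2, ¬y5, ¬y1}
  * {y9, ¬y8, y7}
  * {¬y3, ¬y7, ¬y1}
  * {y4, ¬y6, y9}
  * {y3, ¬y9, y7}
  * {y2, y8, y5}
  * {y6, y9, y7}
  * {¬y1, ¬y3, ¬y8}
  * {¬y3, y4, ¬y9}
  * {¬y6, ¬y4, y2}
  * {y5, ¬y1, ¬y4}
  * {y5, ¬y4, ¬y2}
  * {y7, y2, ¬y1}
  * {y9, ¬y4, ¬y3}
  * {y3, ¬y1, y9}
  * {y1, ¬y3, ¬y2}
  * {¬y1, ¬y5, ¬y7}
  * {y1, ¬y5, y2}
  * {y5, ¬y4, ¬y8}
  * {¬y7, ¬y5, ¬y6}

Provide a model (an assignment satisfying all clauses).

y1=True, y2=True, y3=False, y4=False, y5=False, y6=True, y7=True, y8=False, y9=True

Set y1 = True and propagate.
Set y2 = True and propagate.
Branch on y3: take y3 = False.
  then y9 is forced to True.
  then y7 is forced to True.
  then y5 is forced to False.
  then y4 is forced to False.
y6, y8 are now unconstrained; take y6 = True, y8 = False.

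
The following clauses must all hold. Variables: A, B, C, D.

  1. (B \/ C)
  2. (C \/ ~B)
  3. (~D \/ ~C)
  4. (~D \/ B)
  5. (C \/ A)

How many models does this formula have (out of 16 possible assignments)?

4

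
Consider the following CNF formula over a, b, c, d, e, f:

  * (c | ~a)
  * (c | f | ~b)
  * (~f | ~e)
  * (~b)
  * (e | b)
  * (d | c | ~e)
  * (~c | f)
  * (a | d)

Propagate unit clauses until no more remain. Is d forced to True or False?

(~b) is a unit clause: b = False.
From (b | e) and b = False: e = True.
From (~f | ~e) and e = True: f = False.
In (f | ~c), f is now false; ~c must hold, so c = False.
(c | ~a) with c = False leaves only ~a, so a = False.
From (~e | c | d) and c = False, e = True: d = True.

True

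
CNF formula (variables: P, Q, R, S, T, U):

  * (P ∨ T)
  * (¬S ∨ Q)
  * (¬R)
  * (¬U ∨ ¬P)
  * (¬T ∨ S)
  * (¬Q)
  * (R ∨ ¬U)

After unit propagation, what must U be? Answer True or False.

False

(¬R) stands alone — R = False.
Unit clause (¬Q) sets Q = False.
(Q ∨ ¬S): since Q = False, the clause reduces to (¬S). S = False.
In (S ∨ ¬T), S is now false; ¬T must hold, so T = False.
From (P ∨ T) and T = False: P = True.
From (¬P ∨ ¬U) and P = True: U = False.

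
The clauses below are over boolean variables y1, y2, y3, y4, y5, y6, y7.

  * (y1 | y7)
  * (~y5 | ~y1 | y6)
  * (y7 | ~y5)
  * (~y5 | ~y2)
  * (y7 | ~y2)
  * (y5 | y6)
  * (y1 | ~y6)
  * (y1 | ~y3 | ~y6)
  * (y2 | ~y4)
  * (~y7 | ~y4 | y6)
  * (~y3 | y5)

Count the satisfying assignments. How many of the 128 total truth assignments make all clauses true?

The models are:
  y1=F y2=F y3=F y4=F y5=T y6=F y7=T
  y1=F y2=F y3=T y4=F y5=T y6=F y7=T
  y1=T y2=F y3=F y4=F y5=F y6=T y7=F
  y1=T y2=F y3=F y4=F y5=F y6=T y7=T
  y1=T y2=F y3=F y4=F y5=T y6=T y7=T
  y1=T y2=F y3=T y4=F y5=T y6=T y7=T
  y1=T y2=T y3=F y4=F y5=F y6=T y7=T
  y1=T y2=T y3=F y4=T y5=F y6=T y7=T
Count: 8.

8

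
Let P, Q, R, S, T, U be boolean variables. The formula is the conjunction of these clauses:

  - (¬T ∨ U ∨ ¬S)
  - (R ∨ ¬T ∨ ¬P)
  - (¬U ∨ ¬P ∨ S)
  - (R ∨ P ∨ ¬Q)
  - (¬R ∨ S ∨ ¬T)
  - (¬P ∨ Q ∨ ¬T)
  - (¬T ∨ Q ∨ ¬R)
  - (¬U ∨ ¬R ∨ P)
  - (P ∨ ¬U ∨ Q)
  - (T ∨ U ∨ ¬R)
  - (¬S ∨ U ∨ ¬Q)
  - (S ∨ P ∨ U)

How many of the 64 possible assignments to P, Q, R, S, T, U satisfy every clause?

Case analysis on P and U:
  P=T, U=T: 5 of the 16 assignments to (Q,R,S,T) work.
  P=T, U=F: remaining (Q,R,S,T) ∈ {(F,F,F,F); (F,F,T,F); (T,F,F,F)} — 3.
  P=F, U=T: a clause becomes empty — 0.
  P=F, U=F: remaining (Q,R,S,T) ∈ {(F,F,T,F)} — 1.
Total: 5 + 3 + 0 + 1 = 9.

9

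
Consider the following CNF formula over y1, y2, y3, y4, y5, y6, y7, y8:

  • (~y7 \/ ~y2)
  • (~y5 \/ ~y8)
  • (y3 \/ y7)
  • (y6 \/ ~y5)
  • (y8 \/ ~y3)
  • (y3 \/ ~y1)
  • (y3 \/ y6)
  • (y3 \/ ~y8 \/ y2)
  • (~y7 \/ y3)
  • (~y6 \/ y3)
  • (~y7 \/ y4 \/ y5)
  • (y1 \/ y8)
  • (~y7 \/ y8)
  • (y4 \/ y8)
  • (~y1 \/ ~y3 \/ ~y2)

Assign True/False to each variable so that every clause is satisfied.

y1=True, y2=False, y3=True, y4=False, y5=False, y6=True, y7=False, y8=True

Check each clause:
  1. (~y2 \/ ~y7) — ~y7 is true.
  2. (~y5 \/ ~y8) — ~y5 is true.
  3. (y7 \/ y3) — y3 is true.
  4. (y6 \/ ~y5) — ~y5 is true.
  5. (~y3 \/ y8) — y8 is true.
  6. (y3 \/ ~y1) — y3 is true.
  7. (y6 \/ y3) — y3 is true.
  8. (y3 \/ y2 \/ ~y8) — y3 is true.
  9. (y3 \/ ~y7) — ~y7 is true.
  10. (~y6 \/ y3) — y3 is true.
  11. (~y7 \/ y4 \/ y5) — ~y7 is true.
  12. (y8 \/ y1) — y8 is true.
  13. (~y7 \/ y8) — y8 is true.
  14. (y4 \/ y8) — y8 is true.
  15. (~y1 \/ ~y3 \/ ~y2) — ~y2 is true.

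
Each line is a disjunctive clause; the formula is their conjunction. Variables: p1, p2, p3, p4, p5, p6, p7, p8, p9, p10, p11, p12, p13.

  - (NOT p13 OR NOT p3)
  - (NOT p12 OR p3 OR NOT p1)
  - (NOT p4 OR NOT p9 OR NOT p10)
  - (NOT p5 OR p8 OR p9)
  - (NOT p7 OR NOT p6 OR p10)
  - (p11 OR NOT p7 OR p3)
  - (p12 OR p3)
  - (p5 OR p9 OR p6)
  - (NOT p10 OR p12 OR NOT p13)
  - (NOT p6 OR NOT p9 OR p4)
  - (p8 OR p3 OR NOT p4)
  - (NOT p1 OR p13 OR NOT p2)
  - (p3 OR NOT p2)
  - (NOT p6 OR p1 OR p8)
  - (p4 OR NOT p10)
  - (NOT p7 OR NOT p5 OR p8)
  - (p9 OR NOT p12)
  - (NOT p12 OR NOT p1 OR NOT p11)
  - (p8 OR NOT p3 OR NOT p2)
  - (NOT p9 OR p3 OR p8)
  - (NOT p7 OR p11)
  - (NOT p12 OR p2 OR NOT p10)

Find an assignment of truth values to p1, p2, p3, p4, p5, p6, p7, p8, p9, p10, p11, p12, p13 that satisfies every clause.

p7 occurs only negated in the remaining clauses — set p7 = False.
p8 occurs only positively in the remaining clauses — set p8 = True.
Branch on p1: take p1 = True.
The remaining clauses are satisfied by p2 = False, p3 = True, p4 = True, p5 = True, p6 = True, p9 = False, p10 = False, p11 = True, p12 = False, p13 = False.

p1=1, p2=0, p3=1, p4=1, p5=1, p6=1, p7=0, p8=1, p9=0, p10=0, p11=1, p12=0, p13=0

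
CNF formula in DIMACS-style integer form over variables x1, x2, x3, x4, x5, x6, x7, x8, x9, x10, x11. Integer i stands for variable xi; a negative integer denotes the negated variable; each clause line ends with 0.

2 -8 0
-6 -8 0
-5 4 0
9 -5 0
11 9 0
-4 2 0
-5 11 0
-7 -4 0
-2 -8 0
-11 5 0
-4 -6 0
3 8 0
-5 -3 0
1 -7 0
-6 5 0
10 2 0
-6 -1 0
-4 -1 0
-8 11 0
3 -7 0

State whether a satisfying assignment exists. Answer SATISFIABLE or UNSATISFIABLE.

x6 occurs only negated in the remaining clauses — set x6 = False.
Pure literal: x9 appears only positively; assign x9 = True.
Branch on x1: take x1 = True.
  then x4 is forced to False.
  then x5 is forced to False.
  then x11 is forced to False.
  then x8 is forced to False.
  then x3 is forced to True.
Try x2 = True.
x7, x10 are now unconstrained; take x7 = True, x10 = True.
Every clause has at least one true literal under this assignment.
So x1=True, x2=True, x3=True, x4=False, x5=False, x6=False, x7=True, x8=False, x9=True, x10=True, x11=False is a satisfying assignment.

SATISFIABLE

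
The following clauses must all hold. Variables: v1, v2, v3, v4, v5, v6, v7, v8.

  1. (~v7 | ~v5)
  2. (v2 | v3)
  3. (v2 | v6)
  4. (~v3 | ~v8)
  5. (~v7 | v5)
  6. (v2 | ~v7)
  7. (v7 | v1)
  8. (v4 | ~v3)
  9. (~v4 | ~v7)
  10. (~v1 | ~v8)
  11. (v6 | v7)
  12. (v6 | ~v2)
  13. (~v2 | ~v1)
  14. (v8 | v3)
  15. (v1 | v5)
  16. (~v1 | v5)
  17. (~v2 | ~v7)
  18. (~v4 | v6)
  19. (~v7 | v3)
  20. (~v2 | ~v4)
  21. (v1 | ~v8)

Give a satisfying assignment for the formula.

v1 = True, v2 = False, v3 = True, v4 = True, v5 = True, v6 = True, v7 = False, v8 = False

Pure literal: v6 appears only positively; assign v6 = True.
Try v1 = True.
  then v8 is forced to False.
  then v2 is forced to False.
  then v3 is forced to True.
  then v7 is forced to False.
  then v4 is forced to True.
  then v5 is forced to True.
Every clause has at least one true literal under this assignment.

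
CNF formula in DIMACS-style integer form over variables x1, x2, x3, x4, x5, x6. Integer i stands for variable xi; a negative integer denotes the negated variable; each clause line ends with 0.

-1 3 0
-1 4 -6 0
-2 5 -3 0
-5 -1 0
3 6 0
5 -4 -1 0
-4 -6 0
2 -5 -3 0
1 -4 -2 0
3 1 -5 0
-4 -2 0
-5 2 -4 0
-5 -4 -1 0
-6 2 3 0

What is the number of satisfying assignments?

7

Case analysis on x1 and x4:
  x1=1, x4=1: a clause becomes empty — 0.
  x1=1, x4=0: remaining (x2,x3,x5,x6) ∈ {(0,1,0,0)} — 1.
  x1=0, x4=1: remaining (x2,x3,x5,x6) ∈ {(0,1,0,0)} — 1.
  x1=0, x4=0: 5 of the 16 assignments to (x2,x3,x5,x6) work.
Total: 0 + 1 + 1 + 5 = 7.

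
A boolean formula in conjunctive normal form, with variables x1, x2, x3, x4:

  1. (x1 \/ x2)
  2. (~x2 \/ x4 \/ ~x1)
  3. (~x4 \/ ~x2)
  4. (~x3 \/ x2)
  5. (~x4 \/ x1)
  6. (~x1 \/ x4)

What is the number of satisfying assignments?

3

The models are:
  x1=F x2=T x3=F x4=F
  x1=F x2=T x3=T x4=F
  x1=T x2=F x3=F x4=T
Count: 3.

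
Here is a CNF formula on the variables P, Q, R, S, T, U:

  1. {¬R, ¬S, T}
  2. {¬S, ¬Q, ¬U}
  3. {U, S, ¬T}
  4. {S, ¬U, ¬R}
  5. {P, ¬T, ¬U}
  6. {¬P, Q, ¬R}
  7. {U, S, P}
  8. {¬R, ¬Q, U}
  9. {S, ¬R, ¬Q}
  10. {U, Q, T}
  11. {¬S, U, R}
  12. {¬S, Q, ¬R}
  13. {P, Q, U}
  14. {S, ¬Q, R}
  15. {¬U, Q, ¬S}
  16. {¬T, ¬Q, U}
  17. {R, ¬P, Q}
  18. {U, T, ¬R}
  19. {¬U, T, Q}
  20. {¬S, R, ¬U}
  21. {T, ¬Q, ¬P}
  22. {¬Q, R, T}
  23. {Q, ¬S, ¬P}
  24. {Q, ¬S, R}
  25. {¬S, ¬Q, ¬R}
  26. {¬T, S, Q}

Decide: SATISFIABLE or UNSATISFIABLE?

Q = True:
  R = True:
    propagation gives U=True, S=False; an empty clause results — contradiction.
  R = False:
    propagation gives S=True, U=False; an empty clause results — contradiction.
Q = False:
  S = True:
    propagation gives R=False; an empty clause results — contradiction.
  S = False:
    propagation gives T=False, U=True; an empty clause results — contradiction.
Every branch closes, so no satisfying assignment exists.

UNSATISFIABLE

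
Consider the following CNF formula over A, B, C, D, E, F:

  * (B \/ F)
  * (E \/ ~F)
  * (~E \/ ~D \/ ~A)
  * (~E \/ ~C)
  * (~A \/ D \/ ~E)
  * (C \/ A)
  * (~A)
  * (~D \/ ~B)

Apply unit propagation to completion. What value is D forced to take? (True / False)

Unit clause (~A) sets A = False.
In (A \/ C), A is now false; C must hold, so C = True.
From (~C \/ ~E) and C = True: E = False.
(~F \/ E) with E = False leaves only ~F, so F = False.
From (F \/ B) and F = False: B = True.
From (~B \/ ~D) and B = True: D = False.

False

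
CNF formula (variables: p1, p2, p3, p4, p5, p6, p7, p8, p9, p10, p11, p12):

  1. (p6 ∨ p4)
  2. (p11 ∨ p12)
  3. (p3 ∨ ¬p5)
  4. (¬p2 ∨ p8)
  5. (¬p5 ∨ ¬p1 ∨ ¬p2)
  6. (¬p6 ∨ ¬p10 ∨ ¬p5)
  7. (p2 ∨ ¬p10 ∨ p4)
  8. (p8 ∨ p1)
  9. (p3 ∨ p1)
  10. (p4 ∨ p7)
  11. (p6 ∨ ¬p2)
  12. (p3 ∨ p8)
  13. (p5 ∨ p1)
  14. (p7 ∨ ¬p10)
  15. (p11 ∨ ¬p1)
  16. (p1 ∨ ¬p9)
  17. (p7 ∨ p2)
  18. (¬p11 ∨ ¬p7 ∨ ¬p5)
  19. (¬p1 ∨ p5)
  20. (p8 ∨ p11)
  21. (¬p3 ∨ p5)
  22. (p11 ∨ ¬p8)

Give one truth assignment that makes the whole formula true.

p1=F  p2=T  p3=T  p4=T  p5=T  p6=T  p7=F  p8=T  p9=F  p10=F  p11=T  p12=F

Check each clause:
  1. (p6 ∨ p4) — p4 is true.
  2. (p11 ∨ p12) — p11 is true.
  3. (¬p5 ∨ p3) — p3 is true.
  4. (¬p2 ∨ p8) — p8 is true.
  5. (¬p2 ∨ ¬p1 ∨ ¬p5) — ¬p1 is true.
  6. (¬p10 ∨ ¬p5 ∨ ¬p6) — ¬p10 is true.
  7. (p4 ∨ p2 ∨ ¬p10) — p2 is true.
  8. (p1 ∨ p8) — p8 is true.
  9. (p3 ∨ p1) — p3 is true.
  10. (p7 ∨ p4) — p4 is true.
  11. (p6 ∨ ¬p2) — p6 is true.
  12. (p8 ∨ p3) — p8 is true.
  13. (p1 ∨ p5) — p5 is true.
  14. (p7 ∨ ¬p10) — ¬p10 is true.
  15. (¬p1 ∨ p11) — p11 is true.
  16. (p1 ∨ ¬p9) — ¬p9 is true.
  17. (p7 ∨ p2) — p2 is true.
  18. (¬p7 ∨ ¬p5 ∨ ¬p11) — ¬p7 is true.
  19. (p5 ∨ ¬p1) — p5 is true.
  20. (p8 ∨ p11) — p8 is true.
  21. (¬p3 ∨ p5) — p5 is true.
  22. (p11 ∨ ¬p8) — p11 is true.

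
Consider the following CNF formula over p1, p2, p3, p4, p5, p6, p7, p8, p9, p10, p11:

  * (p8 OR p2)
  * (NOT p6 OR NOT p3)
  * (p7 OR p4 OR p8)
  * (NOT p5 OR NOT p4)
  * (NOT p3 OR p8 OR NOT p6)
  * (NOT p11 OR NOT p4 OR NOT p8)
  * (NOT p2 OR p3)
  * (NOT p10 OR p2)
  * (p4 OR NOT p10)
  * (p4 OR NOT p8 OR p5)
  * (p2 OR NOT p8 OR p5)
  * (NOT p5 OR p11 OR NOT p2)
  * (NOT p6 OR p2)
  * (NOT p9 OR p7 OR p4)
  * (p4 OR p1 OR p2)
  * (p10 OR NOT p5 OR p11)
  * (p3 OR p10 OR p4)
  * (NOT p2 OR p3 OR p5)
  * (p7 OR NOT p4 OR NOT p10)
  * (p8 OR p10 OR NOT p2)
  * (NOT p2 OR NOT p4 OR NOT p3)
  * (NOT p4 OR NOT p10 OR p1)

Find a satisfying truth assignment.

p1 = 1  p2 = 1  p3 = 1  p4 = 0  p5 = 1  p6 = 0  p7 = 1  p8 = 1  p9 = 0  p10 = 0  p11 = 1

p1 occurs only positively in the remaining clauses — set p1 = True.
p6 occurs only negated in the remaining clauses — set p6 = False.
Try p2 = True.
  then p3 is forced to True.
  then p4 is forced to False.
  then p10 is forced to False.
  then p8 is forced to True.
  then p5 is forced to True.
  then p11 is forced to True.
Branch on p7: take p7 = True.
p9 is now unconstrained; take p9 = False.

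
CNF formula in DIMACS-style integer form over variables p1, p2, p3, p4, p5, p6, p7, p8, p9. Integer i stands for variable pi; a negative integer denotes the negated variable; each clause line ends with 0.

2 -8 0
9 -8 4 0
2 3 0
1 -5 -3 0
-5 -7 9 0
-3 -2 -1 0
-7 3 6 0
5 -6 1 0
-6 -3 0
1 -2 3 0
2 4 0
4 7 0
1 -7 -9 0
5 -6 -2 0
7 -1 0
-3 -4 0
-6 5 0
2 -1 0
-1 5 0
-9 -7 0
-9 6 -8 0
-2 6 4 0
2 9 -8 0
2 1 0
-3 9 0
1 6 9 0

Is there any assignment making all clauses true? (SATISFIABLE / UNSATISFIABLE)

UNSATISFIABLE

p1 = True:
  propagation gives p7=True, p2=True, p3=False, p6=True; an empty clause results — contradiction.
p1 = False:
  propagation gives p2=True, p3=True, p5=False, p6=False; an empty clause results — contradiction.
Every branch closes, so no satisfying assignment exists.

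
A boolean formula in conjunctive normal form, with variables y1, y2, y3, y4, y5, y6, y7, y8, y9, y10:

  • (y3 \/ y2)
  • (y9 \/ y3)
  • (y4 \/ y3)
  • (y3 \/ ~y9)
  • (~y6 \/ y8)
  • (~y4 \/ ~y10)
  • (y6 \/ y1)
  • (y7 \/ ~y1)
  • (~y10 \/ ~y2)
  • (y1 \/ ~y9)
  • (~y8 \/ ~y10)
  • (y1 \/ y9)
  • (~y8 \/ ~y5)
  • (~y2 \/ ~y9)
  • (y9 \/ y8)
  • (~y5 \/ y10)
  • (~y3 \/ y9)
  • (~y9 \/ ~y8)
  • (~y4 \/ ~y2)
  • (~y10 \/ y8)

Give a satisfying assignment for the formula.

y1=True, y2=False, y3=True, y4=False, y5=False, y6=False, y7=True, y8=False, y9=True, y10=False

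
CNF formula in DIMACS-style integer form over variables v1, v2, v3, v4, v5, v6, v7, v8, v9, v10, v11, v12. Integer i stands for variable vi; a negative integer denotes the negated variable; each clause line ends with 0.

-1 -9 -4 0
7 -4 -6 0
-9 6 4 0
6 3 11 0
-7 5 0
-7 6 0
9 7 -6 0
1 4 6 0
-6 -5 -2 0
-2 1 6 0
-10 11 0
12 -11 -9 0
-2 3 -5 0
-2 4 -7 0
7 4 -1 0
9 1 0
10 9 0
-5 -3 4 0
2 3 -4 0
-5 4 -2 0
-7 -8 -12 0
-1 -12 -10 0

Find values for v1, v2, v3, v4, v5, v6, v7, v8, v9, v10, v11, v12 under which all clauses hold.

Pure literal: v8 appears only negated; assign v8 = False.
Branch on v1: take v1 = True.
Set v2 = True and propagate.
Try v3 = True.
The remaining clauses are satisfied by v4 = True, v5 = True, v6 = False, v7 = False, v9 = False, v10 = True, v11 = True, v12 = False.

v1=1, v2=1, v3=1, v4=1, v5=1, v6=0, v7=0, v8=0, v9=0, v10=1, v11=1, v12=0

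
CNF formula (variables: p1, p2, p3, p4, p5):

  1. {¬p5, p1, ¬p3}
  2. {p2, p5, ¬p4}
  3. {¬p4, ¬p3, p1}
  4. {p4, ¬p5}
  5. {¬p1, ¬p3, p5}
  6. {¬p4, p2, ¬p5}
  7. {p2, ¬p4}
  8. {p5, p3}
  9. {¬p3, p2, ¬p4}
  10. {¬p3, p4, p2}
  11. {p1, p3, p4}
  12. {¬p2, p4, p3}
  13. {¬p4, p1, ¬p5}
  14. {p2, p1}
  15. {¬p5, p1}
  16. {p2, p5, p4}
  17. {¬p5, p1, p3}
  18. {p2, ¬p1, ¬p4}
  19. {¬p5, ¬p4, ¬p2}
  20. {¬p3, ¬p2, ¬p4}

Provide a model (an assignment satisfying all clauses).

p1 = False, p2 = True, p3 = True, p4 = False, p5 = False

Branch on p1: take p1 = False.
  then p2 is forced to True.
  then p5 is forced to False.
  then p3 is forced to True.
  then p4 is forced to False.
Every clause has at least one true literal under this assignment.
Check each clause:
  1. {¬p3, p1, ¬p5} — ¬p5 is true.
  2. {¬p4, p5, p2} — p2 is true.
  3. {¬p4, ¬p3, p1} — ¬p4 is true.
  4. {¬p5, p4} — ¬p5 is true.
  5. {¬p3, ¬p1, p5} — ¬p1 is true.
  6. {p2, ¬p4, ¬p5} — p2 is true.
  7. {p2, ¬p4} — p2 is true.
  8. {p3, p5} — p3 is true.
  9. {¬p4, ¬p3, p2} — p2 is true.
  10. {p2, ¬p3, p4} — p2 is true.
  11. {p3, p4, p1} — p3 is true.
  12. {p4, p3, ¬p2} — p3 is true.
  13. {¬p5, p1, ¬p4} — ¬p5 is true.
  14. {p2, p1} — p2 is true.
  15. {p1, ¬p5} — ¬p5 is true.
  16. {p4, p5, p2} — p2 is true.
  17. {p3, p1, ¬p5} — p3 is true.
  18. {¬p4, ¬p1, p2} — p2 is true.
  19. {¬p5, ¬p2, ¬p4} — ¬p5 is true.
  20. {¬p2, ¬p4, ¬p3} — ¬p4 is true.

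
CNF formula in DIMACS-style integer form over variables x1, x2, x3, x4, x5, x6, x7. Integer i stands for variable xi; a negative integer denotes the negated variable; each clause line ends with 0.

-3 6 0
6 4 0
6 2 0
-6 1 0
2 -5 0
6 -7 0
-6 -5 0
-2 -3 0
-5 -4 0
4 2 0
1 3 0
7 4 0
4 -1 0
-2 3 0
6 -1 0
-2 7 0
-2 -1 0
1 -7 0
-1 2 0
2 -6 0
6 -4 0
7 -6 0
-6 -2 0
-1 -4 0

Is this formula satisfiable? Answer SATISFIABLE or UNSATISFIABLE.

UNSATISFIABLE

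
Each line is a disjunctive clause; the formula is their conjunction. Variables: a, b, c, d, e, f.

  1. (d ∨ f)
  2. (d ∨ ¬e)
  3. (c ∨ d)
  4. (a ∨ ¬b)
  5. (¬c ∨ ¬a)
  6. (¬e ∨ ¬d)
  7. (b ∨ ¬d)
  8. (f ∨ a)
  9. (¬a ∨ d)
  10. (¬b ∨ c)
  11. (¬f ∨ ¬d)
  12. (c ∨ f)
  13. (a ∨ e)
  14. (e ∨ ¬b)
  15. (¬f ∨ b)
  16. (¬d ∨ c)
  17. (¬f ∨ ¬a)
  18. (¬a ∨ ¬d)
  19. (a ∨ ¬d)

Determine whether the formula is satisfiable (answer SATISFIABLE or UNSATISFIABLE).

d = True:
  propagation gives e=False, b=True; an empty clause results — contradiction.
d = False:
  propagation gives f=True, e=False, c=True, a=False; an empty clause results — contradiction.
Every branch closes, so no satisfying assignment exists.

UNSATISFIABLE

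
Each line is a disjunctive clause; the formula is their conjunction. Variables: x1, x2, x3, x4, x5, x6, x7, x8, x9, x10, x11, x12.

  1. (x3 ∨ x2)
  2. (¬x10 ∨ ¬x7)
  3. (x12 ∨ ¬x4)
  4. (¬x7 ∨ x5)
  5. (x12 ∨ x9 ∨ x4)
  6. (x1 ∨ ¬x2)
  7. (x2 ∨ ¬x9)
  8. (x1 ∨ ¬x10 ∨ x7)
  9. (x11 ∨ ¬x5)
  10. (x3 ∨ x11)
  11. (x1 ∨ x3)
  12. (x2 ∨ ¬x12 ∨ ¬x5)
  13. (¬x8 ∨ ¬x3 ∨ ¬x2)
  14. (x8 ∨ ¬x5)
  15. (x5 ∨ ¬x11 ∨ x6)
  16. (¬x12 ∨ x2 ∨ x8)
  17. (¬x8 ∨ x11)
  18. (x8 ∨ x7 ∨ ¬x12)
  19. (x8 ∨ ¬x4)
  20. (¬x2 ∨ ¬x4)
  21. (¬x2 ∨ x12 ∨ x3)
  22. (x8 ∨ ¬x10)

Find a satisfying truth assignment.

x1 occurs only positively in the remaining clauses — set x1 = True.
x6 occurs only positively in the remaining clauses — set x6 = True.
Branch on x2: take x2 = True.
  then x4 is forced to False.
Set x3 = False and propagate.
  then x11 is forced to True.
  then x12 is forced to True.
The remaining clauses are satisfied by x5 = True, x7 = False, x8 = True, x9 = False, x10 = False.

x1=T  x2=T  x3=F  x4=F  x5=T  x6=T  x7=F  x8=T  x9=F  x10=F  x11=T  x12=T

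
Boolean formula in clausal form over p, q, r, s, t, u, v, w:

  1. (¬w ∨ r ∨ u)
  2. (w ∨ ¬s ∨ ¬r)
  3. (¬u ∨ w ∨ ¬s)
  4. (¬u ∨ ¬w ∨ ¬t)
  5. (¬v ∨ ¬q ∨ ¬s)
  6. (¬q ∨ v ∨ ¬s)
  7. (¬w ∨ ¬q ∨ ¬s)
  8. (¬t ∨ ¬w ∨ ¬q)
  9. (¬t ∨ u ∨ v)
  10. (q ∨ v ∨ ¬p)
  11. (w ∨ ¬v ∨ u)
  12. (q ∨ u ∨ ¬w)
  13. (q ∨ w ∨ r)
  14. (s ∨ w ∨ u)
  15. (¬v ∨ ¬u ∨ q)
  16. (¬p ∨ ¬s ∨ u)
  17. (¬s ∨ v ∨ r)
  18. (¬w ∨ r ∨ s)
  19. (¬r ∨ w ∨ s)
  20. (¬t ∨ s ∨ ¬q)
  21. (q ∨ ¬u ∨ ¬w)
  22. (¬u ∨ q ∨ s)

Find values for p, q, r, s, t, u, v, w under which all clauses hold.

Pure literal: p appears only negated; assign p = False.
t occurs only negated in the remaining clauses — set t = False.
Try q = True.
Branch on r: take r = True.
Branch on s: take s = False.
  then w is forced to True.
u, v are now unconstrained; take u = True, v = True.
Every clause has at least one true literal under this assignment.

p=False, q=True, r=True, s=False, t=False, u=True, v=True, w=True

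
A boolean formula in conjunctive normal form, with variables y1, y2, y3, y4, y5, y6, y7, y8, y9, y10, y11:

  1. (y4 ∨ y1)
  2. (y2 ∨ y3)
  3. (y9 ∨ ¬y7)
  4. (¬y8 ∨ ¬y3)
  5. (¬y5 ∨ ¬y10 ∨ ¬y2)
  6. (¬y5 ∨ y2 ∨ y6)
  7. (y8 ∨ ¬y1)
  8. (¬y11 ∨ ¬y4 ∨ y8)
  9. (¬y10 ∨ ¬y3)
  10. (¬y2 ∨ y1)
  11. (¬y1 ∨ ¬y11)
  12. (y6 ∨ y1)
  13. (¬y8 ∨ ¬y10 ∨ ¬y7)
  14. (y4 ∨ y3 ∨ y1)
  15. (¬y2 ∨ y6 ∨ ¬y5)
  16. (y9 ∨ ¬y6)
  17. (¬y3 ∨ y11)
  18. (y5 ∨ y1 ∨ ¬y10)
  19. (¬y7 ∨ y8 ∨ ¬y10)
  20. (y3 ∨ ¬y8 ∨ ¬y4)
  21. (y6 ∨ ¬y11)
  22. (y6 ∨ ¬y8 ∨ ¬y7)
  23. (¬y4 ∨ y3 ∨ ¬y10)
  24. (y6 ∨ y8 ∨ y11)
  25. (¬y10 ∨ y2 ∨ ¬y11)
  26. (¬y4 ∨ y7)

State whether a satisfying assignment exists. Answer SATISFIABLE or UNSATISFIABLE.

SATISFIABLE

Pure literal: y9 appears only positively; assign y9 = True.
Pure literal: y10 appears only negated; assign y10 = False.
Branch on y1: take y1 = True.
  then y8 is forced to True.
  then y3 is forced to False.
  then y2 is forced to True.
  then y11 is forced to False.
  then y4 is forced to False.
The remaining clauses are satisfied by y5 = False, y6 = True, y7 = False.
So y1=True, y2=True, y3=False, y4=False, y5=False, y6=True, y7=False, y8=True, y9=True, y10=False, y11=False is a satisfying assignment.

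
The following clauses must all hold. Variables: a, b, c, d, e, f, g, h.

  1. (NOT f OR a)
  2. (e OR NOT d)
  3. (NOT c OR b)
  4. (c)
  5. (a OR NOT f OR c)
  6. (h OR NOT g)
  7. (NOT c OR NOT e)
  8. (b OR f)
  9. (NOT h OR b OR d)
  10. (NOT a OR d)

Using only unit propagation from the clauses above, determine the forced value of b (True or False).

True

Unit clause (c) sets c = True.
(b OR NOT c) with c = True leaves only b, so b = True.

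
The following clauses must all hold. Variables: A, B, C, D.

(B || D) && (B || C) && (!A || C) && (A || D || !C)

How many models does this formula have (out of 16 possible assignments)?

Satisfying assignments:
  A=F B=F C=T D=T
  A=F B=T C=F D=F
  A=F B=T C=F D=T
  A=F B=T C=T D=T
  A=T B=F C=T D=T
  A=T B=T C=T D=F
  A=T B=T C=T D=T
Count: 7.

7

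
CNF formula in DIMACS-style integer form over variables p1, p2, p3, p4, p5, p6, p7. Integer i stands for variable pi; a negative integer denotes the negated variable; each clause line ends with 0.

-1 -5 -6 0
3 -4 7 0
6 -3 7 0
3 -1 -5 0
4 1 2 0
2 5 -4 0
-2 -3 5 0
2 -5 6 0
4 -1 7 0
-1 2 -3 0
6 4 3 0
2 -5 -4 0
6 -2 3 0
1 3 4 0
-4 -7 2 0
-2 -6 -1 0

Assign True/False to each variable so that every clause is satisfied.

p1 = F, p2 = T, p3 = T, p4 = F, p5 = T, p6 = F, p7 = T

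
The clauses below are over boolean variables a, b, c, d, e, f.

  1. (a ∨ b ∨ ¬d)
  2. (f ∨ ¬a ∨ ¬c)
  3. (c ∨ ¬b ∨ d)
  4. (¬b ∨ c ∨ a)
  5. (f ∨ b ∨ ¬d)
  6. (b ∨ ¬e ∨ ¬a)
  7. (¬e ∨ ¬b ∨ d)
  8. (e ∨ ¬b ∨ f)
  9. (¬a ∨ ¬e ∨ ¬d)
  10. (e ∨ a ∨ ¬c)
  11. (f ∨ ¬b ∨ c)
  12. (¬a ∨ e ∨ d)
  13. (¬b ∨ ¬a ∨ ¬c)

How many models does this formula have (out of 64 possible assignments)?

Case analysis on b and a:
  b=1, a=1: remaining (c,d,e,f) ∈ {(0,1,0,1)} — 1.
  b=1, a=0: remaining (c,d,e,f) ∈ {(1,1,1,0); (1,1,1,1)} — 2.
  b=0, a=1: remaining (c,d,e,f) ∈ {(0,1,0,1); (1,1,0,1)} — 2.
  b=0, a=0: f free; 3 ways for (c,d,e) × 2^1 = 6.
Total: 1 + 2 + 2 + 6 = 11.

11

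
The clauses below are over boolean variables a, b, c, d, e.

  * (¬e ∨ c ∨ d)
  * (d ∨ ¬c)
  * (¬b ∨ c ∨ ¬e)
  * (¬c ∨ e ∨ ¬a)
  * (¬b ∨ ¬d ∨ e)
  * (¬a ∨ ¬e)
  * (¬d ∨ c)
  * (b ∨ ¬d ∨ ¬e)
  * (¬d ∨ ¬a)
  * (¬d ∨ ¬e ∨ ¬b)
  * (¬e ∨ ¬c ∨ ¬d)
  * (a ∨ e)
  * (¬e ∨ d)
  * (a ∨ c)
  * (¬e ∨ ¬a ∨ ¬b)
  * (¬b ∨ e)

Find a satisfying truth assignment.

a=True  b=False  c=False  d=False  e=False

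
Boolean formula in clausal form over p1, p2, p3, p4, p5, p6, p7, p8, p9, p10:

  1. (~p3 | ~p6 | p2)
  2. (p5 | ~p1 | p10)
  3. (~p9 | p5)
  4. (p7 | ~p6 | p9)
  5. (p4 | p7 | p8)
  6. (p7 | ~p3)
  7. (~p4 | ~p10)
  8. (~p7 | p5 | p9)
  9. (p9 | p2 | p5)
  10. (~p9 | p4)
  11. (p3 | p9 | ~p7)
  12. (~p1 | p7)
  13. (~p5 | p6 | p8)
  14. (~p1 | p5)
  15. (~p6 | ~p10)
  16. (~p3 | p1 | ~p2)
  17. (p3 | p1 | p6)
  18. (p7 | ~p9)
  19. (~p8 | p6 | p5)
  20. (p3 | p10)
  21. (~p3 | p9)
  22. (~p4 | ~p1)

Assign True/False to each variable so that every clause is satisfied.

p1=F, p2=F, p3=T, p4=T, p5=T, p6=F, p7=T, p8=T, p9=T, p10=F

Branch on p1: take p1 = False.
Set p2 = False and propagate.
Set p3 = True and propagate.
  then p6 is forced to False.
  then p7 is forced to True.
  then p9 is forced to True.
  then p5 is forced to True.
  then p4 is forced to True.
  then p10 is forced to False.
  then p8 is forced to True.
Check each clause:
  1. (~p3 | ~p6 | p2) — ~p6 is true.
  2. (p5 | p10 | ~p1) — p5 is true.
  3. (p5 | ~p9) — p5 is true.
  4. (p7 | ~p6 | p9) — p9 is true.
  5. (p7 | p8 | p4) — p8 is true.
  6. (~p3 | p7) — p7 is true.
  7. (~p10 | ~p4) — ~p10 is true.
  8. (~p7 | p9 | p5) — p9 is true.
  9. (p9 | p2 | p5) — p9 is true.
  10. (~p9 | p4) — p4 is true.
  11. (p9 | ~p7 | p3) — p9 is true.
  12. (~p1 | p7) — ~p1 is true.
  13. (p8 | ~p5 | p6) — p8 is true.
  14. (~p1 | p5) — p5 is true.
  15. (~p10 | ~p6) — ~p6 is true.
  16. (~p3 | ~p2 | p1) — ~p2 is true.
  17. (p1 | p3 | p6) — p3 is true.
  18. (p7 | ~p9) — p7 is true.
  19. (p6 | p5 | ~p8) — p5 is true.
  20. (p3 | p10) — p3 is true.
  21. (~p3 | p9) — p9 is true.
  22. (~p1 | ~p4) — ~p1 is true.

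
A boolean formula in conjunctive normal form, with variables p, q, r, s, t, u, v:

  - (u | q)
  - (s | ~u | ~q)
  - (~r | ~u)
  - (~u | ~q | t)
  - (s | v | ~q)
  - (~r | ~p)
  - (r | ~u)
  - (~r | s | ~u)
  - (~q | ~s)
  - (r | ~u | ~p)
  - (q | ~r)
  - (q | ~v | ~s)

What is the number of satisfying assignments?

Satisfying assignments:
  p=F q=T r=F s=F t=F u=F v=T
  p=F q=T r=F s=F t=T u=F v=T
  p=F q=T r=T s=F t=F u=F v=T
  p=F q=T r=T s=F t=T u=F v=T
  p=T q=T r=F s=F t=F u=F v=T
  p=T q=T r=F s=F t=T u=F v=T
Count: 6.

6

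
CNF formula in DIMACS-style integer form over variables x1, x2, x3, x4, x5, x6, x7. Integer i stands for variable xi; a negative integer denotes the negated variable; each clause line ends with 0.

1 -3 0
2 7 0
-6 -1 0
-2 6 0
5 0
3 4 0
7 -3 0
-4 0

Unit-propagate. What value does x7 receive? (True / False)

(x5) is a unit clause: x5 = True.
(!x4) stands alone — x4 = False.
(x4 || x3): since x4 = False, the clause reduces to (x3). x3 = True.
(!x3 || x1) with x3 = True leaves only x1, so x1 = True.
From (!x6 || !x1) and x1 = True: x6 = False.
(!x2 || x6): since x6 = False, the clause reduces to (!x2). x2 = False.
(x7 || x2) with x2 = False leaves only x7, so x7 = True.

True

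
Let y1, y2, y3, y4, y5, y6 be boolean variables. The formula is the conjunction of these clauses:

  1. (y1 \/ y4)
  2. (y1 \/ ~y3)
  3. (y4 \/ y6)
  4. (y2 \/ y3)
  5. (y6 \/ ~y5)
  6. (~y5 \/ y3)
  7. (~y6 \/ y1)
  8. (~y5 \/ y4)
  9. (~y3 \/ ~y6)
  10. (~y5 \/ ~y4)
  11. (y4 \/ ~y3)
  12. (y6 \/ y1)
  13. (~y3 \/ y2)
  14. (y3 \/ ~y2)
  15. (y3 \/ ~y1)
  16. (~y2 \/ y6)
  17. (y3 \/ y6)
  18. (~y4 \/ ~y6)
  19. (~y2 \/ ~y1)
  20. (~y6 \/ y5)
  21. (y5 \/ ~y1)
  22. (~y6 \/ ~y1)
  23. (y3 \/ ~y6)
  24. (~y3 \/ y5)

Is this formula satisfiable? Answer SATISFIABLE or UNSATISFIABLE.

y3 = True:
  propagation gives y1=True, y6=False, y4=True, y5=False; an empty clause results — contradiction.
y3 = False:
  propagation gives y2=True; an empty clause results — contradiction.
Every branch closes, so no satisfying assignment exists.

UNSATISFIABLE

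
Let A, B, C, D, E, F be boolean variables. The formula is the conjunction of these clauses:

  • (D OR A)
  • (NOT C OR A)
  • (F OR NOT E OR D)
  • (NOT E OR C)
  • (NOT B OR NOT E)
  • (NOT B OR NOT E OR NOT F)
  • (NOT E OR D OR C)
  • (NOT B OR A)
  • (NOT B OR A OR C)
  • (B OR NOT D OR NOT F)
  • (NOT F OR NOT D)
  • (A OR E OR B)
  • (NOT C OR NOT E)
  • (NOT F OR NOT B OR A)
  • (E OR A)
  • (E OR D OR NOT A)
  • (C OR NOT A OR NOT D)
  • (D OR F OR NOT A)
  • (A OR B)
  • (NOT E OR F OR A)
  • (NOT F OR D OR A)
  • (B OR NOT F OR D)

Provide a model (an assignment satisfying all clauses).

A=True, B=True, C=True, D=True, E=False, F=False

Check each clause:
  1. (A OR D) — A is true.
  2. (A OR NOT C) — A is true.
  3. (NOT E OR F OR D) — NOT E is true.
  4. (C OR NOT E) — C is true.
  5. (NOT E OR NOT B) — NOT E is true.
  6. (NOT E OR NOT F OR NOT B) — NOT F is true.
  7. (D OR NOT E OR C) — C is true.
  8. (NOT B OR A) — A is true.
  9. (A OR C OR NOT B) — A is true.
  10. (B OR NOT F OR NOT D) — NOT F is true.
  11. (NOT D OR NOT F) — NOT F is true.
  12. (B OR A OR E) — A is true.
  13. (NOT C OR NOT E) — NOT E is true.
  14. (NOT B OR NOT F OR A) — A is true.
  15. (A OR E) — A is true.
  16. (E OR D OR NOT A) — D is true.
  17. (NOT D OR NOT A OR C) — C is true.
  18. (F OR D OR NOT A) — D is true.
  19. (B OR A) — A is true.
  20. (F OR A OR NOT E) — A is true.
  21. (A OR NOT F OR D) — A is true.
  22. (D OR NOT F OR B) — B is true.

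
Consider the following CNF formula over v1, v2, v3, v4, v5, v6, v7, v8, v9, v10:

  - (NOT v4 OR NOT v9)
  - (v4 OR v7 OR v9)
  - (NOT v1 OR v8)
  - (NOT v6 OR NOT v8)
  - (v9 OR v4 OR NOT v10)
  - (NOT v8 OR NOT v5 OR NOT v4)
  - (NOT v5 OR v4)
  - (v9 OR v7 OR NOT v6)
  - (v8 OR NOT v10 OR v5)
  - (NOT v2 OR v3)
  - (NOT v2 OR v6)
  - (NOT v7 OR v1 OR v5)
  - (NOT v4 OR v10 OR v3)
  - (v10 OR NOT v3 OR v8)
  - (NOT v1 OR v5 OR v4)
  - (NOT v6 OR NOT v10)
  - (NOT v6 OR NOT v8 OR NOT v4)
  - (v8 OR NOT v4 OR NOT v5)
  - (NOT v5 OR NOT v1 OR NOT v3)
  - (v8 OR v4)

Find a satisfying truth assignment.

v1=False, v2=False, v3=True, v4=False, v5=False, v6=False, v7=False, v8=True, v9=True, v10=True

Check each clause:
  1. (NOT v4 OR NOT v9) — NOT v4 is true.
  2. (v4 OR v9 OR v7) — v9 is true.
  3. (NOT v1 OR v8) — v8 is true.
  4. (NOT v6 OR NOT v8) — NOT v6 is true.
  5. (v4 OR v9 OR NOT v10) — v9 is true.
  6. (NOT v4 OR NOT v8 OR NOT v5) — NOT v5 is true.
  7. (NOT v5 OR v4) — NOT v5 is true.
  8. (v7 OR v9 OR NOT v6) — v9 is true.
  9. (NOT v10 OR v8 OR v5) — v8 is true.
  10. (v3 OR NOT v2) — v3 is true.
  11. (v6 OR NOT v2) — NOT v2 is true.
  12. (v5 OR NOT v7 OR v1) — NOT v7 is true.
  13. (NOT v4 OR v10 OR v3) — v10 is true.
  14. (NOT v3 OR v8 OR v10) — v8 is true.
  15. (v5 OR NOT v1 OR v4) — NOT v1 is true.
  16. (NOT v10 OR NOT v6) — NOT v6 is true.
  17. (NOT v6 OR NOT v4 OR NOT v8) — NOT v6 is true.
  18. (NOT v4 OR v8 OR NOT v5) — v8 is true.
  19. (NOT v5 OR NOT v1 OR NOT v3) — NOT v5 is true.
  20. (v8 OR v4) — v8 is true.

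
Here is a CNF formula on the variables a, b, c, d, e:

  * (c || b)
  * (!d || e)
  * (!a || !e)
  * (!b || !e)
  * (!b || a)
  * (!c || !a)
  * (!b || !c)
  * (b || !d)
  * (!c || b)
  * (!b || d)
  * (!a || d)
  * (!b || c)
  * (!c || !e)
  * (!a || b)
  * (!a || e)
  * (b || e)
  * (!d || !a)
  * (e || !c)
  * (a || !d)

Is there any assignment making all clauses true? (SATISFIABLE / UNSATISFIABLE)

b = True:
  propagation gives e=False, d=False; an empty clause results — contradiction.
b = False:
  propagation gives c=True; an empty clause results — contradiction.
Every branch closes, so no satisfying assignment exists.

UNSATISFIABLE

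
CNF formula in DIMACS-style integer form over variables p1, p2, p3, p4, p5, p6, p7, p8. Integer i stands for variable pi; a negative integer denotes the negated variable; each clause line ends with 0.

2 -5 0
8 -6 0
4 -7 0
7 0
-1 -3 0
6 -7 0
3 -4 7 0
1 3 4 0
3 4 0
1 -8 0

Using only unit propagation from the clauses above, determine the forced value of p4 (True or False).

True

(p7) is a unit clause: p7 = True.
(p4 || !p7): since p7 = True, the clause reduces to (p4). p4 = True.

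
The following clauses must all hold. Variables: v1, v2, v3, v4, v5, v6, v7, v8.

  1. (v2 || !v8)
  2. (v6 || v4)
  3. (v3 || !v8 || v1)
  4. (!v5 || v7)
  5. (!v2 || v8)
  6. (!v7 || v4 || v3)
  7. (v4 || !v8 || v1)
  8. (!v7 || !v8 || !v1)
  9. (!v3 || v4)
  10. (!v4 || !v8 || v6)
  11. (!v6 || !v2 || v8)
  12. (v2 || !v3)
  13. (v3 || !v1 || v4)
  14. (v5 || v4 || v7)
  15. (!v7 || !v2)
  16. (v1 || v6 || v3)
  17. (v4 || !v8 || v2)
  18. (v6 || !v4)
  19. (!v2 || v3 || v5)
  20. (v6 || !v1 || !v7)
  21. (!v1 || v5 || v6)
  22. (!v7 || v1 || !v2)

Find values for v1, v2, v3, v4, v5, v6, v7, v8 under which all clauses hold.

v1=True, v2=True, v3=True, v4=True, v5=False, v6=True, v7=False, v8=True

Check each clause:
  1. (!v8 || v2) — v2 is true.
  2. (v4 || v6) — v4 is true.
  3. (v3 || v1 || !v8) — v1 is true.
  4. (!v5 || v7) — !v5 is true.
  5. (!v2 || v8) — v8 is true.
  6. (!v7 || v4 || v3) — !v7 is true.
  7. (v1 || v4 || !v8) — v1 is true.
  8. (!v7 || !v8 || !v1) — !v7 is true.
  9. (v4 || !v3) — v4 is true.
  10. (!v8 || v6 || !v4) — v6 is true.
  11. (v8 || !v2 || !v6) — v8 is true.
  12. (v2 || !v3) — v2 is true.
  13. (v4 || !v1 || v3) — v3 is true.
  14. (v5 || v4 || v7) — v4 is true.
  15. (!v7 || !v2) — !v7 is true.
  16. (v6 || v1 || v3) — v1 is true.
  17. (v4 || !v8 || v2) — v2 is true.
  18. (!v4 || v6) — v6 is true.
  19. (v5 || v3 || !v2) — v3 is true.
  20. (v6 || !v1 || !v7) — !v7 is true.
  21. (v5 || !v1 || v6) — v6 is true.
  22. (v1 || !v7 || !v2) — !v7 is true.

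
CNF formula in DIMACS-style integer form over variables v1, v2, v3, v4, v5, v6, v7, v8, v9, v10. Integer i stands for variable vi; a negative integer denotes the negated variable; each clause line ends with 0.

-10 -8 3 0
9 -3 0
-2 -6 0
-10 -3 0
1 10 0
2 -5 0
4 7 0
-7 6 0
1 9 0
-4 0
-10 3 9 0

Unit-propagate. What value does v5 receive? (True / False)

False

(!v4) stands alone — v4 = False.
From (v7 || v4) and v4 = False: v7 = True.
From (!v7 || v6) and v7 = True: v6 = True.
(!v6 || !v2): since v6 = True, the clause reduces to (!v2). v2 = False.
(!v5 || v2) with v2 = False leaves only !v5, so v5 = False.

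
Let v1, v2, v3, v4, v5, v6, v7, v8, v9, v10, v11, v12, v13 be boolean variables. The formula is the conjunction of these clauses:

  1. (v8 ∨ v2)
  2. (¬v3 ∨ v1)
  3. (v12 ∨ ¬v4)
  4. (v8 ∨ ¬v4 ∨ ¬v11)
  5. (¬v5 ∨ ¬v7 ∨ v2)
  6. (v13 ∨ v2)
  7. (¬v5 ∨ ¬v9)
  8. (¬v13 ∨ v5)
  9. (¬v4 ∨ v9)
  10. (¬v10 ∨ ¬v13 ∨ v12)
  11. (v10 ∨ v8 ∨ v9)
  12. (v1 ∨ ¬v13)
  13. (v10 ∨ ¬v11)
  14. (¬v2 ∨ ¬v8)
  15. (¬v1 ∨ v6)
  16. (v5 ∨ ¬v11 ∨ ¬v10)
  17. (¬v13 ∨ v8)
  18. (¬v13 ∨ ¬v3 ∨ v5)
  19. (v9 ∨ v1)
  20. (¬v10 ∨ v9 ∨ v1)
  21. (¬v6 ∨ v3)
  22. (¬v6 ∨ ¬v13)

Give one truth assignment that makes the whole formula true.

v1=F  v2=T  v3=F  v4=F  v5=F  v6=F  v7=T  v8=F  v9=T  v10=F  v11=F  v12=F  v13=F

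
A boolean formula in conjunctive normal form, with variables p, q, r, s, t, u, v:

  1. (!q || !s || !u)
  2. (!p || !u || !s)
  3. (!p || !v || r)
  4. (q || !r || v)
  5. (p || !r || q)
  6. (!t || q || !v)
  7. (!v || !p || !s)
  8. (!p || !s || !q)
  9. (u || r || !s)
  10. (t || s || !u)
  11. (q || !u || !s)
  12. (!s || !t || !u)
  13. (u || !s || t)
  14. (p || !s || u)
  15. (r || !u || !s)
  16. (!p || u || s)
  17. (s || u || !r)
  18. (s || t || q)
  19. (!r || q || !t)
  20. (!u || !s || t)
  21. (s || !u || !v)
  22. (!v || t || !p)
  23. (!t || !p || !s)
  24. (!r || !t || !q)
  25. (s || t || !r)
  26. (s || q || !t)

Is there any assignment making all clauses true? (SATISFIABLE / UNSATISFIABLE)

Branch on p: take p = True.
Set q = True and propagate.
  then s is forced to False.
  then u is forced to True.
  then t is forced to True.
  then v is forced to False.
  then r is forced to False.
So p = True  q = True  r = False  s = False  t = True  u = True  v = False is a satisfying assignment.

SATISFIABLE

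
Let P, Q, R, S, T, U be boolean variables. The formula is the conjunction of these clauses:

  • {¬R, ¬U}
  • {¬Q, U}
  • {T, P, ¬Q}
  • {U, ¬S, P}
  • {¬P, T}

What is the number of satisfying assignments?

18

Split on P, then U.
  P=1, U=1: remaining (Q,R,S,T) ∈ {(0,0,0,1); (0,0,1,1); (1,0,0,1); (1,0,1,1)} — 4.
  P=1, U=0: remaining (Q,R,S,T) ∈ {(0,0,0,1); (0,0,1,1); (0,1,0,1); (0,1,1,1)} — 4.
  P=0, U=1: S free; 3 ways for (Q,R,T) × 2^1 = 6.
  P=0, U=0: remaining (Q,R,S,T) ∈ {(0,0,0,0); (0,0,0,1); (0,1,0,0); (0,1,0,1)} — 4.
Total: 4 + 4 + 6 + 4 = 18.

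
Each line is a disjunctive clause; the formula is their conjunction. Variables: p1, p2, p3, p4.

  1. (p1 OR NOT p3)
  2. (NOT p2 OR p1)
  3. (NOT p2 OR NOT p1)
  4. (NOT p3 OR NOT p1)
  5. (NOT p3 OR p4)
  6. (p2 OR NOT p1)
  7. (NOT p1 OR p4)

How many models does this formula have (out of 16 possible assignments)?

The models are:
  p1=F p2=F p3=F p4=F
  p1=F p2=F p3=F p4=T
Count: 2.

2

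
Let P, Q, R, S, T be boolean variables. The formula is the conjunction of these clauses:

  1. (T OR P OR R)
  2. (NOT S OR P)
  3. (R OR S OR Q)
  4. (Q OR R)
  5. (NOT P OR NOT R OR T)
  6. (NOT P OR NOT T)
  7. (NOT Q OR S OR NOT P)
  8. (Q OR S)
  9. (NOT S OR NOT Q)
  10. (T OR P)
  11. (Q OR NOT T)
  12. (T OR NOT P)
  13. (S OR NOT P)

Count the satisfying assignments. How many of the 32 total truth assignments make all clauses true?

2

Satisfying assignments:
  P=F Q=T R=F S=F T=T
  P=F Q=T R=T S=F T=T
That's 2 in total.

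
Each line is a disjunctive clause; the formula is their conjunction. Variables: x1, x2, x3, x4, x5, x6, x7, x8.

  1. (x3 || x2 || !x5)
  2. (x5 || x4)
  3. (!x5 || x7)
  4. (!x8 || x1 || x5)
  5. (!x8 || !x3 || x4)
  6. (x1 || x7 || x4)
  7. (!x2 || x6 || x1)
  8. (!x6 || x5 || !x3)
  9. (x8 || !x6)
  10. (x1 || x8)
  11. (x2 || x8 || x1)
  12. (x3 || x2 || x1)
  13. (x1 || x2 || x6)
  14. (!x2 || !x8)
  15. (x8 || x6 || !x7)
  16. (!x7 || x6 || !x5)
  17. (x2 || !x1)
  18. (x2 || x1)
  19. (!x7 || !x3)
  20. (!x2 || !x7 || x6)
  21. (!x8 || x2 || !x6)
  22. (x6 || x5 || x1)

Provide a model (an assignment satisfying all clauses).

x1=T, x2=T, x3=F, x4=T, x5=F, x6=F, x7=F, x8=F

Pure literal: x4 appears only positively; assign x4 = True.
Set x1 = True and propagate.
  then x2 is forced to True.
  then x8 is forced to False.
  then x6 is forced to False.
  then x7 is forced to False.
  then x5 is forced to False.
x3 is now unconstrained; take x3 = False.
Every clause has at least one true literal under this assignment.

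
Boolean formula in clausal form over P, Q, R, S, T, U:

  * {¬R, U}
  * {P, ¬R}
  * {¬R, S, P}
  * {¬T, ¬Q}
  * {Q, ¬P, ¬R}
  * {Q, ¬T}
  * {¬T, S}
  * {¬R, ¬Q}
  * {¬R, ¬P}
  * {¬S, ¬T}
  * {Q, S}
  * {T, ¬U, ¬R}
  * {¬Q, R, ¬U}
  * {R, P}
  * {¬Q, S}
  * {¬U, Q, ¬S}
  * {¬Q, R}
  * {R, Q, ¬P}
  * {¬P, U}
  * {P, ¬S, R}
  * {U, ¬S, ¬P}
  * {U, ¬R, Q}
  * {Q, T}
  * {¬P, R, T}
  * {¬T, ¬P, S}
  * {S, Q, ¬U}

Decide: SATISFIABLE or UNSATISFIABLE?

R = True:
  propagation gives U=True, P=True; an empty clause results — contradiction.
R = False:
  propagation gives P=True, Q=False; an empty clause results — contradiction.
Every branch closes, so no satisfying assignment exists.

UNSATISFIABLE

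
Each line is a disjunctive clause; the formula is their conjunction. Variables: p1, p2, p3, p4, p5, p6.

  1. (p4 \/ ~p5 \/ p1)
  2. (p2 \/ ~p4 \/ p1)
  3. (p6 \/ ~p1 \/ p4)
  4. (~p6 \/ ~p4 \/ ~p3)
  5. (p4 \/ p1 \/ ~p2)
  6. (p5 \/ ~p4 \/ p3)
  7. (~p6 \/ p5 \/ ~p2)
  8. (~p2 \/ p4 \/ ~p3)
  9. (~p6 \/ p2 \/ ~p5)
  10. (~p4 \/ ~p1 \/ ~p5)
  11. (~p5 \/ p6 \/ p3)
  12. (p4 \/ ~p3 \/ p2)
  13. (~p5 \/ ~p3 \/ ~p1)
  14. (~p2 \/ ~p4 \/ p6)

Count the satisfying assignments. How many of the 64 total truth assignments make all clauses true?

6

Satisfying assignments:
  p1=F p2=F p3=F p4=F p5=F p6=F
  p1=F p2=F p3=F p4=F p5=F p6=T
  p1=F p2=T p3=F p4=T p5=T p6=T
  p1=T p2=F p3=F p4=F p5=F p6=T
  p1=T p2=F p3=T p4=T p5=F p6=F
  p1=T p2=T p3=F p4=F p5=T p6=T
Count: 6.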